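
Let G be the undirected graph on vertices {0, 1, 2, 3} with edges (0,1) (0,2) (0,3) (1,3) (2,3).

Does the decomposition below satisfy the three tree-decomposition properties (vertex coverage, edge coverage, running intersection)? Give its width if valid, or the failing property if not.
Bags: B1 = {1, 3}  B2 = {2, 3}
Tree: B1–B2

No — vertex 0 appears in no bag.

A tree decomposition must satisfy three properties: every vertex lies in some bag; for every edge, both endpoints lie together in some bag; and for every vertex, the bags containing it form a connected subtree. Here vertex 0 appears in no bag, so the decomposition is invalid.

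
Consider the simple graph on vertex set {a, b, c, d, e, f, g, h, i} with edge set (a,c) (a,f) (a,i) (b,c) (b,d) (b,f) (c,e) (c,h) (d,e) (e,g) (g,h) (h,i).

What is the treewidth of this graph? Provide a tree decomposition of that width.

Treewidth 3.
Bags: B1 = {a, f, h, i}  B2 = {a, c, f, h}  B3 = {b, c, f, h}  B4 = {b, c, g, h}  B5 = {b, c, e, g}  B6 = {b, d, e, g}
Tree: B1–B2, B2–B3, B3–B4, B4–B5, B5–B6

The largest bag has 4 vertices, giving width 3; this decomposition certifies tw(G) ≤ 3. For the lower bound: the 4 vertex sets {a,f,i}, {h}, {c}, {b,d,e,g} are disjoint, each induces a connected subgraph, and every pair is joined by at least one edge of G. Contracting each set to a single vertex therefore yields K_{4} as a minor, and since treewidth is minor-monotone, tw(G) ≥ tw(K_{4}) = 3. Hence tw(G) = 3 exactly.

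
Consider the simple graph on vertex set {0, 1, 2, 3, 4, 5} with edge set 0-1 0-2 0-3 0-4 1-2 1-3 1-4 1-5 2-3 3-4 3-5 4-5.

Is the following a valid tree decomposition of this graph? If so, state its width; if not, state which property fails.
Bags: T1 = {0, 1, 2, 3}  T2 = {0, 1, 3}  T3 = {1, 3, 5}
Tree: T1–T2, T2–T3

No — vertex 4 appears in no bag.

A tree decomposition must satisfy three properties: every vertex lies in some bag; for every edge, both endpoints lie together in some bag; and for every vertex, the bags containing it form a connected subtree. Here vertex 4 appears in no bag, so the decomposition is invalid.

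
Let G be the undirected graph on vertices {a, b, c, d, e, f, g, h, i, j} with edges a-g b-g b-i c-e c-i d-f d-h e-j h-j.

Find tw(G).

1

A width-1 tree decomposition is:
Bags: B1 = {a, g}  B2 = {b, g}  B3 = {b, i}  B4 = {c, i}  B5 = {c, e}  B6 = {e, j}  B7 = {h, j}  B8 = {d, h}  B9 = {d, f}
Tree: B1–B2, B2–B3, B3–B4, B4–B5, B5–B6, B6–B7, B7–B8, B8–B9
Each bag holds 2 vertices, so the decomposition has width 1, which upper-bounds the treewidth. Any graph with an edge has treewidth ≥ 1, and G has the edge a–g. Therefore the treewidth is 1.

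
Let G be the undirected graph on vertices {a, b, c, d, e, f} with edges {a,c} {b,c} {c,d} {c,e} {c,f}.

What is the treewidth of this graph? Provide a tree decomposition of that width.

Each bag holds 2 vertices, so the decomposition has width 1, which upper-bounds the treewidth. Since G has at least one edge (e.g. c–e), it is not an edgeless graph, so tw(G) ≥ 1. Hence tw(G) = 1 exactly.

Treewidth 1.
One such decomposition:
Bags: B1 = {c, e}  B2 = {a, c}  B3 = {b, c}  B4 = {c, d}  B5 = {c, f}
Tree: B1–B2, B2–B3, B2–B4, B3–B5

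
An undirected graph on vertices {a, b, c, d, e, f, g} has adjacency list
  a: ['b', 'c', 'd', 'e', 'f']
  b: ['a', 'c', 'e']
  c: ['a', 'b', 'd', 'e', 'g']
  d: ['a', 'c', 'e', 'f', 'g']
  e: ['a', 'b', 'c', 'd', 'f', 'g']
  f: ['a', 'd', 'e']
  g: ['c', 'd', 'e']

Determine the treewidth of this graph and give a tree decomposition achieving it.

The largest bag has 4 vertices, giving width 3; this decomposition certifies tw(G) ≤ 3. For the lower bound, the 4 vertices {c, d, e, g} are pairwise adjacent, and any tree decomposition puts a clique entirely inside one bag — forcing width ≥ 3. Therefore the treewidth is 3.

Treewidth 3.
One optimal decomposition is:
Bags: B1 = {a, c, d, e}  B2 = {a, b, c, e}  B3 = {c, d, e, g}  B4 = {a, d, e, f}
Tree: B1–B2, B1–B3, B1–B4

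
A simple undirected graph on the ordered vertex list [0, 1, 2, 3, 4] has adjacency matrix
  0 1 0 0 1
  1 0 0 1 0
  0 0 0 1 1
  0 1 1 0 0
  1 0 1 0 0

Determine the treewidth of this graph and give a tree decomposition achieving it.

Treewidth 2.
One optimal decomposition is:
Bags: B1 = {0, 2, 4}  B2 = {0, 2, 3}  B3 = {0, 1, 3}
Tree: B1–B2, B2–B3

The largest bag has 3 vertices, giving width 2; this decomposition certifies tw(G) ≤ 2. For the lower bound, G contains the cycle 0–4–2–3–1–0, so G is not a forest; only forests have treewidth ≤ 1, hence tw(G) ≥ 2. Combining the bounds, tw(G) = 2.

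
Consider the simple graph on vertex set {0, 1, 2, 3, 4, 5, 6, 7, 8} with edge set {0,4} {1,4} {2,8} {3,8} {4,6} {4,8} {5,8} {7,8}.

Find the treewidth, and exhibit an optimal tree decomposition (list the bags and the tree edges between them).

Each bag holds 2 vertices, so the decomposition has width 1, which upper-bounds the treewidth. Any graph with an edge has treewidth ≥ 1, and G has the edge 4–1. The upper and lower bounds meet at 1, so that is the treewidth.

Treewidth 1.
One optimal decomposition is:
Bags: B1 = {1, 4}  B2 = {4, 8}  B3 = {5, 8}  B4 = {4, 6}  B5 = {7, 8}  B6 = {3, 8}  B7 = {0, 4}  B8 = {2, 8}
Tree: B1–B2, B2–B3, B1–B4, B3–B5, B5–B6, B4–B7, B3–B8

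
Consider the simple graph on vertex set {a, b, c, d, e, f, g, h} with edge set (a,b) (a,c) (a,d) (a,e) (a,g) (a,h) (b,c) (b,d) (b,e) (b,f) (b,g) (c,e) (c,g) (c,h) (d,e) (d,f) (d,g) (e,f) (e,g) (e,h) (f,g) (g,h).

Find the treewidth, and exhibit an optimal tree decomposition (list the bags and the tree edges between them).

Treewidth 4.
One such decomposition:
Bags: B1 = {a, b, c, e, g}  B2 = {a, c, e, g, h}  B3 = {a, b, d, e, g}  B4 = {b, d, e, f, g}
Tree: B1–B2, B1–B3, B3–B4

Every bag has size at most 5, so the width is 5 − 1 = 4 and tw(G) ≤ 4. Conversely, {a, c, e, g, h} is a clique of size 5, and the vertices of any clique must share a bag in every tree decomposition; so some bag has ≥ 5 vertices and tw(G) ≥ 4. Combining the bounds, tw(G) = 4.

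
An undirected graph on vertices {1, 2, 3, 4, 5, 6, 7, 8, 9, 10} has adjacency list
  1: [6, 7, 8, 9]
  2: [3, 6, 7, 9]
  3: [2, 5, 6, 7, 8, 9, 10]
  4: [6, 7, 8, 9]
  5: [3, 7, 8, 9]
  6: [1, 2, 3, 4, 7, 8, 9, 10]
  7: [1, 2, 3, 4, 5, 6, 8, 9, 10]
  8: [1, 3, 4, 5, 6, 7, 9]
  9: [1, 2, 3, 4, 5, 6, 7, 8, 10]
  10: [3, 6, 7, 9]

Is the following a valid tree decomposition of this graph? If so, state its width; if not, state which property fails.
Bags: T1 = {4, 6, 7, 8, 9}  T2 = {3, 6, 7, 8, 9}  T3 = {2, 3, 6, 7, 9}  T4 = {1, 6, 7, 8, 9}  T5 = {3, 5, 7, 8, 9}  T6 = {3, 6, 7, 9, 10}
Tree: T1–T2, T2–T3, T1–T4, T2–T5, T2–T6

Checking the three conditions: (i) the bags cover all of {1, 2, 3, 4, 5, 6, 7, 8, 9, 10}; (ii) for each edge, some bag contains both endpoints; (iii) the bags containing any fixed vertex form a subtree. All hold, so the decomposition is valid with width 5 − 1 = 4.

Yes; width 4.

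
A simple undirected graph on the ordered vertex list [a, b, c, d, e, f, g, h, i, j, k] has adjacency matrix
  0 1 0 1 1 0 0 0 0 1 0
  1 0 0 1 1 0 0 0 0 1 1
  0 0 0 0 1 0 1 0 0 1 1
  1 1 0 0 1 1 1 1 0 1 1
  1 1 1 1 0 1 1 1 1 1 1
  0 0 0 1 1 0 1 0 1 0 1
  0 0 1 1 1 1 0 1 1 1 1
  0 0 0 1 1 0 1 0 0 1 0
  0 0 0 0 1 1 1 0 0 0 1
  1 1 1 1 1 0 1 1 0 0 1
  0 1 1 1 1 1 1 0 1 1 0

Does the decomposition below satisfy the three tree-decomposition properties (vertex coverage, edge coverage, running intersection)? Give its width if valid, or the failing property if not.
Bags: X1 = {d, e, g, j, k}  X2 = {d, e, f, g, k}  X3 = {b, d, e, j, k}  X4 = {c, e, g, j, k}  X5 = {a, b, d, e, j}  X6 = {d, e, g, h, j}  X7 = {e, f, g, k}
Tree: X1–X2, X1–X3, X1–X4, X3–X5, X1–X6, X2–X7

No — vertex i appears in no bag.

A tree decomposition must satisfy three properties: every vertex lies in some bag; for every edge, both endpoints lie together in some bag; and for every vertex, the bags containing it form a connected subtree. Here vertex i appears in no bag, so the decomposition is invalid.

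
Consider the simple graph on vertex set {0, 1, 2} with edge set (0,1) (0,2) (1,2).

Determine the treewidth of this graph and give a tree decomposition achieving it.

With just one bag of size 3, the width is 3 − 1 = 2, so tw(G) ≤ 2. On the other hand G contains the 3-clique {0, 1, 2}. A clique must lie in a single bag of any decomposition, so no decomposition can have width below 2. Therefore the treewidth is 2.

Treewidth 2.
Bags: B1 = {0, 1, 2}
Tree: (single bag)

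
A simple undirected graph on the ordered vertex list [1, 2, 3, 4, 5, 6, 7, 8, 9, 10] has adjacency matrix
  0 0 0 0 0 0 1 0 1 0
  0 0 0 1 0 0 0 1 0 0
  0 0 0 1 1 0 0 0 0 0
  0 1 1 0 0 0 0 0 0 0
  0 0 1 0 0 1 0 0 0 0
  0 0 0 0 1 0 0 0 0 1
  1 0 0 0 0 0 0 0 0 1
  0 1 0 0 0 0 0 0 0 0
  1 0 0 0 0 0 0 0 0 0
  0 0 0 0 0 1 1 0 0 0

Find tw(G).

1

A width-1 tree decomposition is:
Bags: B1 = {1, 9}  B2 = {1, 7}  B3 = {7, 10}  B4 = {6, 10}  B5 = {5, 6}  B6 = {3, 5}  B7 = {3, 4}  B8 = {2, 4}  B9 = {2, 8}
Tree: B1–B2, B2–B3, B3–B4, B4–B5, B5–B6, B6–B7, B7–B8, B8–B9
The largest bag has 2 vertices, giving width 1; this decomposition certifies tw(G) ≤ 1. G has an edge, so its treewidth is at least 1. Hence tw(G) = 1 exactly.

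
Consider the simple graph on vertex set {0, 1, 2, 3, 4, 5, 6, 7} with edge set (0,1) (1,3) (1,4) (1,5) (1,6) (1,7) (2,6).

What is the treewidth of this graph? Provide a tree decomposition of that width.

Each bag holds 2 vertices, so the decomposition has width 1, which upper-bounds the treewidth. Any graph with an edge has treewidth ≥ 1, and G has the edge 2–6. Combining the bounds, tw(G) = 1.

Treewidth 1.
One such decomposition:
Bags: B1 = {2, 6}  B2 = {1, 6}  B3 = {1, 5}  B4 = {1, 3}  B5 = {1, 7}  B6 = {1, 4}  B7 = {0, 1}
Tree: B1–B2, B2–B3, B3–B4, B2–B5, B5–B6, B6–B7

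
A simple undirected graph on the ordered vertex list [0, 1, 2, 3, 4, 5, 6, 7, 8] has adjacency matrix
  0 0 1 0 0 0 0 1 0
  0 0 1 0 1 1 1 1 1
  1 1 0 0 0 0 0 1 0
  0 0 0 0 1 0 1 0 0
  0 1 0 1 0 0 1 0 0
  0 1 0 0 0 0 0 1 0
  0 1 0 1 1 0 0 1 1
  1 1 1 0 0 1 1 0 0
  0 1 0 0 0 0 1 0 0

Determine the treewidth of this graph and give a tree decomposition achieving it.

Every bag has size at most 3, so the width is 3 − 1 = 2 and tw(G) ≤ 2. Conversely, {0, 2, 7} is a clique of size 3, and the vertices of any clique must share a bag in every tree decomposition; so some bag has ≥ 3 vertices and tw(G) ≥ 2. Therefore the treewidth is 2.

Treewidth 2.
Bags: B1 = {1, 4, 6}  B2 = {1, 6, 8}  B3 = {1, 6, 7}  B4 = {1, 2, 7}  B5 = {3, 4, 6}  B6 = {0, 2, 7}  B7 = {1, 5, 7}
Tree: B1–B2, B2–B3, B3–B4, B1–B5, B4–B6, B4–B7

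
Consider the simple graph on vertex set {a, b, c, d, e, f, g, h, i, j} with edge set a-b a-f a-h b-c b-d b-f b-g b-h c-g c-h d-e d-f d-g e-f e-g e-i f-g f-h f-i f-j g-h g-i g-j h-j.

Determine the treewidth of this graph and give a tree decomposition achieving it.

Treewidth 3.
One such decomposition:
Bags: B1 = {b, f, g, h}  B2 = {b, d, f, g}  B3 = {f, g, h, j}  B4 = {a, b, f, h}  B5 = {b, c, g, h}  B6 = {d, e, f, g}  B7 = {e, f, g, i}
Tree: B1–B2, B1–B3, B1–B4, B1–B5, B2–B6, B6–B7

Every bag has size at most 4, so the width is 4 − 1 = 3 and tw(G) ≤ 3. On the other hand G contains the 4-clique {b, c, g, h}. A clique must lie in a single bag of any decomposition, so no decomposition can have width below 3. The upper and lower bounds meet at 3, so that is the treewidth.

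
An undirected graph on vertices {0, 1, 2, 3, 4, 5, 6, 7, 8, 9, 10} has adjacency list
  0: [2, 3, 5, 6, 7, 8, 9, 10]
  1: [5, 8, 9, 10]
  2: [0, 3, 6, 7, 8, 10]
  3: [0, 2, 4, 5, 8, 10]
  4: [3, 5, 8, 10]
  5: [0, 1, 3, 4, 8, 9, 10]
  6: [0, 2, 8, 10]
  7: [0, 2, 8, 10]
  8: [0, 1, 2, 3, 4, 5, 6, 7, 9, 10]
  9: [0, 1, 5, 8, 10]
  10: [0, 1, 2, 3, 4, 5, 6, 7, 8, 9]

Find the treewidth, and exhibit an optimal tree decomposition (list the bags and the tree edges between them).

Treewidth 4.
Bags: B1 = {0, 3, 5, 8, 10}  B2 = {0, 2, 3, 8, 10}  B3 = {0, 2, 7, 8, 10}  B4 = {3, 4, 5, 8, 10}  B5 = {0, 5, 8, 9, 10}  B6 = {1, 5, 8, 9, 10}  B7 = {0, 2, 6, 8, 10}
Tree: B1–B2, B2–B3, B1–B4, B1–B5, B5–B6, B2–B7

Every bag has size at most 5, so the width is 5 − 1 = 4 and tw(G) ≤ 4. On the other hand G contains the 5-clique {0, 5, 8, 9, 10}. A clique must lie in a single bag of any decomposition, so no decomposition can have width below 4. Combining the bounds, tw(G) = 4.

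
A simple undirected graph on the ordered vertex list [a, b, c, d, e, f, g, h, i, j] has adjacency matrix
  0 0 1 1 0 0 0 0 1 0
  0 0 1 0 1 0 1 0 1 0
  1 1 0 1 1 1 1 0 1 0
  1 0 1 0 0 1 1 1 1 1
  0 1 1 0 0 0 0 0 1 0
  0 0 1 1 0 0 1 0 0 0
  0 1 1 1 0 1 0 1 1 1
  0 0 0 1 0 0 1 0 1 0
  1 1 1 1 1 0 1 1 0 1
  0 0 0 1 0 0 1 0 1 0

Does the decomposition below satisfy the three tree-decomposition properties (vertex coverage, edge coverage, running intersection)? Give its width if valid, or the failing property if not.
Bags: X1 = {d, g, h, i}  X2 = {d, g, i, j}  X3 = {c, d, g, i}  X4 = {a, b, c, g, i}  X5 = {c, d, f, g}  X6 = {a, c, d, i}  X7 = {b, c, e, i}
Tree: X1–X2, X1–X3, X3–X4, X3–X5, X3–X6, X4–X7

A tree decomposition must satisfy three properties: every vertex lies in some bag; for every edge, both endpoints lie together in some bag; and for every vertex, the bags containing it form a connected subtree. Here bags containing vertex a are not connected in the tree, so the decomposition is invalid.

No — bags containing vertex a are not connected in the tree.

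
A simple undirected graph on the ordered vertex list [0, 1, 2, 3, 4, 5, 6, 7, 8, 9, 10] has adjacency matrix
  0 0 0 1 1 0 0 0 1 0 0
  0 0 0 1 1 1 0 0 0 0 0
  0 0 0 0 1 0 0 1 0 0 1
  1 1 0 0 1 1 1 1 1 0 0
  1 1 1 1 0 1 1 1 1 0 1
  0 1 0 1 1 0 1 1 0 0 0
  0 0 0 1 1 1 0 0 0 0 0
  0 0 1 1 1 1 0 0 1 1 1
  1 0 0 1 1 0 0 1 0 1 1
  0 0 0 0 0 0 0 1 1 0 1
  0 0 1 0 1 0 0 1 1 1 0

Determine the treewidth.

3

A width-3 tree decomposition is:
Bags: B1 = {3, 4, 7, 8}  B2 = {4, 7, 8, 10}  B3 = {7, 8, 9, 10}  B4 = {3, 4, 5, 7}  B5 = {1, 3, 4, 5}  B6 = {0, 3, 4, 8}  B7 = {2, 4, 7, 10}  B8 = {3, 4, 5, 6}
Tree: B1–B2, B2–B3, B1–B4, B4–B5, B1–B6, B2–B7, B5–B8
The largest bag has 4 vertices, giving width 3; this decomposition certifies tw(G) ≤ 3. For the lower bound, the 4 vertices {7, 8, 9, 10} are pairwise adjacent, and any tree decomposition puts a clique entirely inside one bag — forcing width ≥ 3. Therefore the treewidth is 3.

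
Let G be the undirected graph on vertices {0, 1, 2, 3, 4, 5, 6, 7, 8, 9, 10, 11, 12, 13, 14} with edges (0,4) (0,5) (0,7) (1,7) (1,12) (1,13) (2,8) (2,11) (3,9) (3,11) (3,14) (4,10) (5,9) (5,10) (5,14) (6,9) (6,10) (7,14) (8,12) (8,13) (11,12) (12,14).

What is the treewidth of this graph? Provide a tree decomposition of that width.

Every bag has size at most 4, so the width is 4 − 1 = 3 and tw(G) ≤ 3. For the lower bound: the 4 vertex sets {4,6,10}, {0}, {5}, {3,7,9,14} are disjoint, each induces a connected subgraph, and every pair is joined by at least one edge of G. Contracting each set to a single vertex therefore yields K_{4} as a minor, and since treewidth is minor-monotone, tw(G) ≥ tw(K_{4}) = 3. Therefore the treewidth is 3.

Treewidth 3.
One optimal decomposition is:
Bags: B1 = {0, 4, 6, 10}  B2 = {0, 5, 6, 10}  B3 = {0, 5, 6, 9}  B4 = {0, 5, 7, 9}  B5 = {5, 7, 9, 14}  B6 = {3, 7, 9, 14}  B7 = {1, 3, 7, 14}  B8 = {1, 3, 12, 14}  B9 = {1, 3, 11, 12}  B10 = {1, 11, 12, 13}  B11 = {8, 11, 12, 13}  B12 = {2, 8, 11, 13}
Tree: B1–B2, B2–B3, B3–B4, B4–B5, B5–B6, B6–B7, B7–B8, B8–B9, B9–B10, B10–B11, B11–B12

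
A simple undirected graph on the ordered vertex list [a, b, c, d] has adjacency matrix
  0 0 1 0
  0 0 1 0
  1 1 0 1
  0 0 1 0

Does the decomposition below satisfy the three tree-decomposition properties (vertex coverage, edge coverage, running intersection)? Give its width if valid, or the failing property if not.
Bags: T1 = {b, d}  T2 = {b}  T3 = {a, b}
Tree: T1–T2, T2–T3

A tree decomposition must satisfy three properties: every vertex lies in some bag; for every edge, both endpoints lie together in some bag; and for every vertex, the bags containing it form a connected subtree. Here vertex c appears in no bag, so the decomposition is invalid.

No — vertex c appears in no bag.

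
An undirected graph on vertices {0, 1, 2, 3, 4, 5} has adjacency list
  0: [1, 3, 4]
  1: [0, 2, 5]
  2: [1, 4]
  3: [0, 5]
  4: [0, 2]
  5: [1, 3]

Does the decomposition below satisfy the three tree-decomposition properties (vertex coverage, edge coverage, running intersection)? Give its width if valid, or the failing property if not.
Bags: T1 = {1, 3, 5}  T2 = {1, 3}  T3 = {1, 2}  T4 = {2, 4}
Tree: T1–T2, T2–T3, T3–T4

No — vertex 0 appears in no bag.

A tree decomposition must satisfy three properties: every vertex lies in some bag; for every edge, both endpoints lie together in some bag; and for every vertex, the bags containing it form a connected subtree. Here vertex 0 appears in no bag, so the decomposition is invalid.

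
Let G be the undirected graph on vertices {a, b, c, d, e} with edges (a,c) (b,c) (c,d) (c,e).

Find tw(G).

A width-1 tree decomposition is:
Bags: B1 = {b, c}  B2 = {c, d}  B3 = {c, e}  B4 = {a, c}
Tree: B1–B2, B1–B3, B1–B4
The largest bag has 2 vertices, giving width 1; this decomposition certifies tw(G) ≤ 1. Since G has at least one edge (e.g. c–b), it is not an edgeless graph, so tw(G) ≥ 1. The upper and lower bounds meet at 1, so that is the treewidth.

1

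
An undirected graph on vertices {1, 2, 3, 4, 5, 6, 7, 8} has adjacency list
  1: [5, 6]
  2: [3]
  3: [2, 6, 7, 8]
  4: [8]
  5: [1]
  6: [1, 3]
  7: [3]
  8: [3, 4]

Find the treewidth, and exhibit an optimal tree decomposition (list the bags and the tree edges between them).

Treewidth 1.
One such decomposition:
Bags: B1 = {3, 8}  B2 = {3, 6}  B3 = {2, 3}  B4 = {4, 8}  B5 = {1, 6}  B6 = {1, 5}  B7 = {3, 7}
Tree: B1–B2, B2–B3, B1–B4, B2–B5, B5–B6, B3–B7

The largest bag has 2 vertices, giving width 1; this decomposition certifies tw(G) ≤ 1. Any graph with an edge has treewidth ≥ 1, and G has the edge 3–8. The upper and lower bounds meet at 1, so that is the treewidth.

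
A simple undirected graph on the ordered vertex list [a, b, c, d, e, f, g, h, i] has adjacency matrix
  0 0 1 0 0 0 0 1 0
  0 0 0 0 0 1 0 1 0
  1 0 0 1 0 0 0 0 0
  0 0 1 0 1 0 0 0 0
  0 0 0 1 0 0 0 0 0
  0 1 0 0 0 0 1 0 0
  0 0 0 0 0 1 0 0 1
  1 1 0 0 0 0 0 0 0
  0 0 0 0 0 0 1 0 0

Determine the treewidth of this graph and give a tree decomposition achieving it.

Each bag holds 2 vertices, so the decomposition has width 1, which upper-bounds the treewidth. G has an edge, so its treewidth is at least 1. Combining the bounds, tw(G) = 1.

Treewidth 1.
Bags: B1 = {d, e}  B2 = {c, d}  B3 = {a, c}  B4 = {a, h}  B5 = {b, h}  B6 = {b, f}  B7 = {f, g}  B8 = {g, i}
Tree: B1–B2, B2–B3, B3–B4, B4–B5, B5–B6, B6–B7, B7–B8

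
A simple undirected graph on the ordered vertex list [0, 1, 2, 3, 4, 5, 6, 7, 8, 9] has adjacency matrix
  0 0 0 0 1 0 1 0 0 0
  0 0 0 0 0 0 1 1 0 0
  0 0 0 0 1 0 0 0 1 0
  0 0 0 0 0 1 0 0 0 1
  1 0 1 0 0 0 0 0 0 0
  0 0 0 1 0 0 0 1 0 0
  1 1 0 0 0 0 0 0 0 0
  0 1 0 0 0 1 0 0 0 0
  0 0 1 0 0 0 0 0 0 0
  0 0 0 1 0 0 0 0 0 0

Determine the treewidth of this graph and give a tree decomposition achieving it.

The largest bag has 2 vertices, giving width 1; this decomposition certifies tw(G) ≤ 1. G has an edge, so its treewidth is at least 1. Hence tw(G) = 1 exactly.

Treewidth 1.
One such decomposition:
Bags: B1 = {3, 9}  B2 = {3, 5}  B3 = {5, 7}  B4 = {1, 7}  B5 = {1, 6}  B6 = {0, 6}  B7 = {0, 4}  B8 = {2, 4}  B9 = {2, 8}
Tree: B1–B2, B2–B3, B3–B4, B4–B5, B5–B6, B6–B7, B7–B8, B8–B9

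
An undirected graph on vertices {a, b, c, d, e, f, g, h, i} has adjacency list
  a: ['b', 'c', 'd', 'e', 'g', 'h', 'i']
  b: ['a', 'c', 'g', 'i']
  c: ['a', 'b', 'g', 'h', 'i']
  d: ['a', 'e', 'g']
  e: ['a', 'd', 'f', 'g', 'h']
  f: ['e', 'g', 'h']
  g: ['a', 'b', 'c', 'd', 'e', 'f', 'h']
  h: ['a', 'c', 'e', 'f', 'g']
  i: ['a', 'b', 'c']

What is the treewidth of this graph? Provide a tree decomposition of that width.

Treewidth 3.
Bags: B1 = {a, c, g, h}  B2 = {a, e, g, h}  B3 = {e, f, g, h}  B4 = {a, b, c, g}  B5 = {a, b, c, i}  B6 = {a, d, e, g}
Tree: B1–B2, B2–B3, B1–B4, B4–B5, B2–B6

Every bag has size at most 4, so the width is 4 − 1 = 3 and tw(G) ≤ 3. For the lower bound, the 4 vertices {a, d, e, g} are pairwise adjacent, and any tree decomposition puts a clique entirely inside one bag — forcing width ≥ 3. Therefore the treewidth is 3.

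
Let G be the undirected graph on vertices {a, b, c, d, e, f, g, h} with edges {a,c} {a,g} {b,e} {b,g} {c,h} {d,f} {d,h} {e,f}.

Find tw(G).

2

A width-2 tree decomposition is:
Bags: B1 = {d, f, h}  B2 = {c, f, h}  B3 = {a, c, f}  B4 = {a, f, g}  B5 = {b, f, g}  B6 = {b, e, f}
Tree: B1–B2, B2–B3, B3–B4, B4–B5, B5–B6
Each bag holds 3 vertices, so the decomposition has width 2, which upper-bounds the treewidth. Since f–d–h–c–a–g–b–e–f is a cycle in G, G is not acyclic. Forests are exactly the graphs of treewidth ≤ 1, so tw(G) ≥ 2. Therefore the treewidth is 2.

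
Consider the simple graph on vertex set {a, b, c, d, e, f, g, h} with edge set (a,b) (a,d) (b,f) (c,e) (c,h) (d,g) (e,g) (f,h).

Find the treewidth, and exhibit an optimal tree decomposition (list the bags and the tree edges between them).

Treewidth 2.
One such decomposition:
Bags: B1 = {c, e, g}  B2 = {c, d, g}  B3 = {a, c, d}  B4 = {a, b, c}  B5 = {b, c, f}  B6 = {c, f, h}
Tree: B1–B2, B2–B3, B3–B4, B4–B5, B5–B6

Each bag holds 3 vertices, so the decomposition has width 2, which upper-bounds the treewidth. The edges c–e–g–d–a–b–f–h–c form a cycle, so G is not a tree and its treewidth is at least 2. The upper and lower bounds meet at 2, so that is the treewidth.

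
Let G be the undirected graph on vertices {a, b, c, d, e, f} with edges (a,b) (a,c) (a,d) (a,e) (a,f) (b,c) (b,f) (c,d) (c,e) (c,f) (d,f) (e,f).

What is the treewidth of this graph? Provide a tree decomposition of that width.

Each bag holds 4 vertices, so the decomposition has width 3, which upper-bounds the treewidth. Conversely, {a, c, d, f} is a clique of size 4, and the vertices of any clique must share a bag in every tree decomposition; so some bag has ≥ 4 vertices and tw(G) ≥ 3. Combining the bounds, tw(G) = 3.

Treewidth 3.
One such decomposition:
Bags: B1 = {a, c, d, f}  B2 = {a, c, e, f}  B3 = {a, b, c, f}
Tree: B1–B2, B2–B3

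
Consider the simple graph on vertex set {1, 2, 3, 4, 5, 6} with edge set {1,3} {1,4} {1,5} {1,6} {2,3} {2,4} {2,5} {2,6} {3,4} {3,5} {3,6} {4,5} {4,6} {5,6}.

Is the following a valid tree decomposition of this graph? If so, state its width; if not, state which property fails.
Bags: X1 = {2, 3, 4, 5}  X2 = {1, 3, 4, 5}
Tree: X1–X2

A tree decomposition must satisfy three properties: every vertex lies in some bag; for every edge, both endpoints lie together in some bag; and for every vertex, the bags containing it form a connected subtree. Here vertex 6 appears in no bag, so the decomposition is invalid.

No — vertex 6 appears in no bag.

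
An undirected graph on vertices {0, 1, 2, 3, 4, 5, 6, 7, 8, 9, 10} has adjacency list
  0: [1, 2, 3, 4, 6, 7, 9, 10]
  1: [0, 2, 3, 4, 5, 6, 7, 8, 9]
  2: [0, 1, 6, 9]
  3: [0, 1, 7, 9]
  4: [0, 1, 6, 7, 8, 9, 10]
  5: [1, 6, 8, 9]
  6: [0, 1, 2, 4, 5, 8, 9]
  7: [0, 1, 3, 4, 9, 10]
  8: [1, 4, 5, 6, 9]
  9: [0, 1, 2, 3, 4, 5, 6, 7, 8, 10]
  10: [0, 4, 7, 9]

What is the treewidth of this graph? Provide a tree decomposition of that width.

Treewidth 4.
One optimal decomposition is:
Bags: B1 = {0, 1, 4, 7, 9}  B2 = {0, 1, 3, 7, 9}  B3 = {0, 1, 4, 6, 9}  B4 = {0, 1, 2, 6, 9}  B5 = {1, 4, 6, 8, 9}  B6 = {1, 5, 6, 8, 9}  B7 = {0, 4, 7, 9, 10}
Tree: B1–B2, B1–B3, B3–B4, B3–B5, B5–B6, B1–B7

Every bag has size at most 5, so the width is 5 − 1 = 4 and tw(G) ≤ 4. For the lower bound, the 5 vertices {0, 1, 2, 6, 9} are pairwise adjacent, and any tree decomposition puts a clique entirely inside one bag — forcing width ≥ 4. Combining the bounds, tw(G) = 4.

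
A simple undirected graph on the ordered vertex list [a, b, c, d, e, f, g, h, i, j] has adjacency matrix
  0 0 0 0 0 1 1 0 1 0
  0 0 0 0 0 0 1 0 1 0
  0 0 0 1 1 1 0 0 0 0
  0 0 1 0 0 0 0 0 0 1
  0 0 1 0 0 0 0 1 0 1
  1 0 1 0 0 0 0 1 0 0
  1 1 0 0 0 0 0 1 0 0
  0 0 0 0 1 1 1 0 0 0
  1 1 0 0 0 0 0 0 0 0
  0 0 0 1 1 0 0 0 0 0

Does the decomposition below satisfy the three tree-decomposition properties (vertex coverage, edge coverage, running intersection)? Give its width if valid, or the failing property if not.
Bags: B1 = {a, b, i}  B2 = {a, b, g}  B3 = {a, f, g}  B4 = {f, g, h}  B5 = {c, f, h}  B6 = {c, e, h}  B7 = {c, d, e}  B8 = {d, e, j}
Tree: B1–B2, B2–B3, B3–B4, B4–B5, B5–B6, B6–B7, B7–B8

Yes; width 2.

Every vertex of G appears in some bag (union = {a, b, c, d, e, f, g, h, i, j}); every edge is covered by a bag; and for each vertex v the set of bags containing v is connected in the bag tree. The decomposition is therefore valid. The largest bag has 3 vertices, so the width is 2.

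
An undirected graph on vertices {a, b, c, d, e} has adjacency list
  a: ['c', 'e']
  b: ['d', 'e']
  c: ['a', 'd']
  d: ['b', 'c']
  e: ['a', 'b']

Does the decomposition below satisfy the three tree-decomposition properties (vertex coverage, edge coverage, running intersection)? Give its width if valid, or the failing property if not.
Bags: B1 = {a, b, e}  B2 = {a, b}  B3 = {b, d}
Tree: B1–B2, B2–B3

No — vertex c appears in no bag.

A tree decomposition must satisfy three properties: every vertex lies in some bag; for every edge, both endpoints lie together in some bag; and for every vertex, the bags containing it form a connected subtree. Here vertex c appears in no bag, so the decomposition is invalid.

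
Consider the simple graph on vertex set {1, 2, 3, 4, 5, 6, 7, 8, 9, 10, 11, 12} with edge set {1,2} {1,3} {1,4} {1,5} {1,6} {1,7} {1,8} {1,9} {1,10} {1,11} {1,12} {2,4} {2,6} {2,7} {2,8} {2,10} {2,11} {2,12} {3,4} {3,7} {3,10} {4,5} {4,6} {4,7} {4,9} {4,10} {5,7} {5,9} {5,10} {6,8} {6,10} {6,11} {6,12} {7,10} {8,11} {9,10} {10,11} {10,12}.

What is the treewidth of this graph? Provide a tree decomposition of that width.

Every bag has size at most 5, so the width is 5 − 1 = 4 and tw(G) ≤ 4. For the lower bound, the 5 vertices {1, 2, 6, 8, 11} are pairwise adjacent, and any tree decomposition puts a clique entirely inside one bag — forcing width ≥ 4. Combining the bounds, tw(G) = 4.

Treewidth 4.
Bags: B1 = {1, 2, 4, 6, 10}  B2 = {1, 2, 6, 10, 12}  B3 = {1, 2, 4, 7, 10}  B4 = {1, 2, 6, 10, 11}  B5 = {1, 4, 5, 7, 10}  B6 = {1, 2, 6, 8, 11}  B7 = {1, 3, 4, 7, 10}  B8 = {1, 4, 5, 9, 10}
Tree: B1–B2, B1–B3, B2–B4, B3–B5, B4–B6, B3–B7, B5–B8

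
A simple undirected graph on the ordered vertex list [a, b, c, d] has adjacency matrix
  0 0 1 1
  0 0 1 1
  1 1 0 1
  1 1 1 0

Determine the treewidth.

A width-2 tree decomposition is:
Bags: B1 = {b, c, d}  B2 = {a, c, d}
Tree: B1–B2
Each bag holds 3 vertices, so the decomposition has width 2, which upper-bounds the treewidth. On the other hand G contains the 3-clique {a, c, d}. A clique must lie in a single bag of any decomposition, so no decomposition can have width below 2. Therefore the treewidth is 2.

2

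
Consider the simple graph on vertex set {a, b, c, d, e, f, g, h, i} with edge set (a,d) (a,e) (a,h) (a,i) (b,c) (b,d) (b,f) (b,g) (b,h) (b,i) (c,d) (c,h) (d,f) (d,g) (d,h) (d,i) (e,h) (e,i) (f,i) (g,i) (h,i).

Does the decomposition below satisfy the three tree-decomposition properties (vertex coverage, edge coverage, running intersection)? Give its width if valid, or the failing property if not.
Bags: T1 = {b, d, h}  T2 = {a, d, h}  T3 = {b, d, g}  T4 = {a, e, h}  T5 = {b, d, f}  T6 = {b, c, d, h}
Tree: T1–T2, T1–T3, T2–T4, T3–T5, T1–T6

A tree decomposition must satisfy three properties: every vertex lies in some bag; for every edge, both endpoints lie together in some bag; and for every vertex, the bags containing it form a connected subtree. Here vertex i appears in no bag, so the decomposition is invalid.

No — vertex i appears in no bag.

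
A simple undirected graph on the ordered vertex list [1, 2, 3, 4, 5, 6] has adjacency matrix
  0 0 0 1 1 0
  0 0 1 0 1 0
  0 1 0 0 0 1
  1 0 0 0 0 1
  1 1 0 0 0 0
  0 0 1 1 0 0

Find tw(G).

A width-2 tree decomposition is:
Bags: B1 = {2, 3, 6}  B2 = {2, 4, 6}  B3 = {1, 2, 4}  B4 = {1, 2, 5}
Tree: B1–B2, B2–B3, B3–B4
Every bag has size at most 3, so the width is 3 − 1 = 2 and tw(G) ≤ 2. For the lower bound, G contains the cycle 2–3–6–4–1–5–2, so G is not a forest; only forests have treewidth ≤ 1, hence tw(G) ≥ 2. Hence tw(G) = 2 exactly.

2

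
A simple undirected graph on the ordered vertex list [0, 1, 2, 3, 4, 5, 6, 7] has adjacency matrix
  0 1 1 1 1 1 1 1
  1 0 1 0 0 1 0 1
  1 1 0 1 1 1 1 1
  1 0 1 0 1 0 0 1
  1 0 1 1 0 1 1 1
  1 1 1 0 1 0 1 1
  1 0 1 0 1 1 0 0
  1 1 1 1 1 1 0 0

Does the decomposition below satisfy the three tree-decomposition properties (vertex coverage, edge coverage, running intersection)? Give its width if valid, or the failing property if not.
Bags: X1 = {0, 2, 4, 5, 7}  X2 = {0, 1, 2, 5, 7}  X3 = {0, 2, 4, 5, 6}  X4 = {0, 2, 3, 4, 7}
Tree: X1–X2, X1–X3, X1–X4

Yes; width 4.

Every vertex of G appears in some bag (union = {0, 1, 2, 3, 4, 5, 6, 7}); every edge is covered by a bag; and for each vertex v the set of bags containing v is connected in the bag tree. The decomposition is therefore valid. The largest bag has 5 vertices, so the width is 4.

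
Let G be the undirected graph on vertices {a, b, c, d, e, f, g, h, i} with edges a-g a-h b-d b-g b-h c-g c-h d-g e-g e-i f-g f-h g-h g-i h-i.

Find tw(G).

2

A width-2 tree decomposition is:
Bags: B1 = {f, g, h}  B2 = {c, g, h}  B3 = {g, h, i}  B4 = {a, g, h}  B5 = {b, g, h}  B6 = {e, g, i}  B7 = {b, d, g}
Tree: B1–B2, B1–B3, B3–B4, B2–B5, B3–B6, B5–B7
The largest bag has 3 vertices, giving width 2; this decomposition certifies tw(G) ≤ 2. Conversely, {b, d, g} is a clique of size 3, and the vertices of any clique must share a bag in every tree decomposition; so some bag has ≥ 3 vertices and tw(G) ≥ 2. Combining the bounds, tw(G) = 2.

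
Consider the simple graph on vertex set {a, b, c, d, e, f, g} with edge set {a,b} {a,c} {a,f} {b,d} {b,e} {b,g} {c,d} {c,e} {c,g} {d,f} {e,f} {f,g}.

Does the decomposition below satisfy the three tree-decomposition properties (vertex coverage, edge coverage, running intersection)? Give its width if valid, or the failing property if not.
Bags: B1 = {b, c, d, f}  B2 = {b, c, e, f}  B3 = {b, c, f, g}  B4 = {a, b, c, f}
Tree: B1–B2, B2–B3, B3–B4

Vertex coverage: the bags together contain {a, b, c, d, e, f, g}, the full vertex set. Edge coverage: each edge of G has both endpoints in at least one bag. Running intersection: for every vertex, the bags containing it form a connected subtree. All three properties hold, so this is a valid tree decomposition of width max|bag| − 1 = 3, and hence tw(G) ≤ 3.

Yes; width 3.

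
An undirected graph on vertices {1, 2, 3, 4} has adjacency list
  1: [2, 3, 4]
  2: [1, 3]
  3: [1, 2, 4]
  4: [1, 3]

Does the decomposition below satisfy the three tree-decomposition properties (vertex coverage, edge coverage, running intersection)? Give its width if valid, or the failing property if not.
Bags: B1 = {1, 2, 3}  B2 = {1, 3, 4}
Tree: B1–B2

Every vertex of G appears in some bag (union = {1, 2, 3, 4}); every edge is covered by a bag; and for each vertex v the set of bags containing v is connected in the bag tree. The decomposition is therefore valid. The largest bag has 3 vertices, so the width is 2.

Yes; width 2.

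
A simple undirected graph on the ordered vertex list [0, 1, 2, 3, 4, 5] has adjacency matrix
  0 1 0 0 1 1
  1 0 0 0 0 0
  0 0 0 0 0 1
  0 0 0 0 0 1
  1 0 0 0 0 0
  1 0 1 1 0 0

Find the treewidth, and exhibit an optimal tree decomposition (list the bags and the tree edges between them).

Each bag holds 2 vertices, so the decomposition has width 1, which upper-bounds the treewidth. G has an edge, so its treewidth is at least 1. Hence tw(G) = 1 exactly.

Treewidth 1.
One such decomposition:
Bags: B1 = {0, 4}  B2 = {0, 1}  B3 = {0, 5}  B4 = {3, 5}  B5 = {2, 5}
Tree: B1–B2, B1–B3, B3–B4, B4–B5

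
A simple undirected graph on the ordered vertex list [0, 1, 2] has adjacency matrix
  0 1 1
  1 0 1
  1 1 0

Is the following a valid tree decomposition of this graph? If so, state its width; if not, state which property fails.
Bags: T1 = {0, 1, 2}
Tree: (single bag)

Yes; width 2.

Checking the three conditions: (i) the bags cover all of {0, 1, 2}; (ii) for each edge, some bag contains both endpoints; (iii) the bags containing any fixed vertex form a subtree. All hold, so the decomposition is valid with width 3 − 1 = 2.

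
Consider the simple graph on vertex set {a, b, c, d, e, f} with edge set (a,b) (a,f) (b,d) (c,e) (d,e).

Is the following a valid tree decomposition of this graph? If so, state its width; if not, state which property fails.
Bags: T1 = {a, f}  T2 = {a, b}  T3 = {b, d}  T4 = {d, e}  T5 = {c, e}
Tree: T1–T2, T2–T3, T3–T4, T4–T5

Checking the three conditions: (i) the bags cover all of {a, b, c, d, e, f}; (ii) for each edge, some bag contains both endpoints; (iii) the bags containing any fixed vertex form a subtree. All hold, so the decomposition is valid with width 2 − 1 = 1.

Yes; width 1.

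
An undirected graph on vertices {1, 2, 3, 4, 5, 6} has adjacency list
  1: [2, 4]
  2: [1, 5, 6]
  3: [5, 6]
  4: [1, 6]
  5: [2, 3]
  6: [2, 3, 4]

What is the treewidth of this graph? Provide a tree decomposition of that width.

Treewidth 2.
One optimal decomposition is:
Bags: B1 = {2, 3, 5}  B2 = {2, 3, 6}  B3 = {1, 2, 6}  B4 = {1, 4, 6}
Tree: B1–B2, B2–B3, B3–B4

The largest bag has 3 vertices, giving width 2; this decomposition certifies tw(G) ≤ 2. The edges 5–3–6–2–5 form a cycle, so G is not a tree and its treewidth is at least 2. Hence tw(G) = 2 exactly.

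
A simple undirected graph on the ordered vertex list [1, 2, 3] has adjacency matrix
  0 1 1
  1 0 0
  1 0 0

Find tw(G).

A width-1 tree decomposition is:
Bags: B1 = {1, 2}  B2 = {1, 3}
Tree: B1–B2
Each bag holds 2 vertices, so the decomposition has width 1, which upper-bounds the treewidth. G has an edge, so its treewidth is at least 1. Hence tw(G) = 1 exactly.

1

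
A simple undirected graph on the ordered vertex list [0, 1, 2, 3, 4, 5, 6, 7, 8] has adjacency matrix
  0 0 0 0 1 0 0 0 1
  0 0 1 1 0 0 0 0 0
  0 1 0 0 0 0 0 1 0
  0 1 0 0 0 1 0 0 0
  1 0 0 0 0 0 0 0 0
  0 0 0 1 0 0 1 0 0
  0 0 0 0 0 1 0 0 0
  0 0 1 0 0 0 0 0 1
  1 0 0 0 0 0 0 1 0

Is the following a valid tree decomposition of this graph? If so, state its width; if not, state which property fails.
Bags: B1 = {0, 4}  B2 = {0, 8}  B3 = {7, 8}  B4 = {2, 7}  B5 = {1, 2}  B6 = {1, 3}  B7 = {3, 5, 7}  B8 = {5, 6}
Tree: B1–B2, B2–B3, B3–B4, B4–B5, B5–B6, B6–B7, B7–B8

A tree decomposition must satisfy three properties: every vertex lies in some bag; for every edge, both endpoints lie together in some bag; and for every vertex, the bags containing it form a connected subtree. Here bags containing vertex 7 are not connected in the tree, so the decomposition is invalid.

No — bags containing vertex 7 are not connected in the tree.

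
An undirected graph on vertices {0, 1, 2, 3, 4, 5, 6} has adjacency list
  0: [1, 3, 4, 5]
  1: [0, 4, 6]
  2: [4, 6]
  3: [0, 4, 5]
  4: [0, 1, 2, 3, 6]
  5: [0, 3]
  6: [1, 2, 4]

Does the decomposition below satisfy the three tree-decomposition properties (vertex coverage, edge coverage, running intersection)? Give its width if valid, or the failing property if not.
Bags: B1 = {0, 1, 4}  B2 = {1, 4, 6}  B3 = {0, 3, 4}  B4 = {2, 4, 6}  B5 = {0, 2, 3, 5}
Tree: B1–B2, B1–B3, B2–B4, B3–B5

No — bags containing vertex 2 are not connected in the tree.

A tree decomposition must satisfy three properties: every vertex lies in some bag; for every edge, both endpoints lie together in some bag; and for every vertex, the bags containing it form a connected subtree. Here bags containing vertex 2 are not connected in the tree, so the decomposition is invalid.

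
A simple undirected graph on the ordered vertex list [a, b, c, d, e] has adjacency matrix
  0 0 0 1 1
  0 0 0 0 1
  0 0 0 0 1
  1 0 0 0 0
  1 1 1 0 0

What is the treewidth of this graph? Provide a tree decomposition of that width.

Treewidth 1.
Bags: B1 = {a, e}  B2 = {c, e}  B3 = {a, d}  B4 = {b, e}
Tree: B1–B2, B1–B3, B1–B4

The largest bag has 2 vertices, giving width 1; this decomposition certifies tw(G) ≤ 1. Since G has at least one edge (e.g. e–a), it is not an edgeless graph, so tw(G) ≥ 1. The upper and lower bounds meet at 1, so that is the treewidth.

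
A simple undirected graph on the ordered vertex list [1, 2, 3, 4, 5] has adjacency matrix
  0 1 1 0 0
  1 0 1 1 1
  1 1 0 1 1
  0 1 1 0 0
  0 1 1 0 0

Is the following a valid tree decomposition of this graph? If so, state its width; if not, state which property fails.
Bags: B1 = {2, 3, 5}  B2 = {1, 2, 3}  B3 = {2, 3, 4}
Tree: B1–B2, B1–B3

Every vertex of G appears in some bag (union = {1, 2, 3, 4, 5}); every edge is covered by a bag; and for each vertex v the set of bags containing v is connected in the bag tree. The decomposition is therefore valid. The largest bag has 3 vertices, so the width is 2.

Yes; width 2.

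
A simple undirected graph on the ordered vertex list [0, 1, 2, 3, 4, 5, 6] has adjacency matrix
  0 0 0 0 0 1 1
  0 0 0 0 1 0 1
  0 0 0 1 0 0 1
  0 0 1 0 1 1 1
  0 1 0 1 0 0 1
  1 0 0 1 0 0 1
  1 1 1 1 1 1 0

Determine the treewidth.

2

A width-2 tree decomposition is:
Bags: B1 = {3, 4, 6}  B2 = {3, 5, 6}  B3 = {2, 3, 6}  B4 = {0, 5, 6}  B5 = {1, 4, 6}
Tree: B1–B2, B2–B3, B2–B4, B1–B5
Each bag holds 3 vertices, so the decomposition has width 2, which upper-bounds the treewidth. On the other hand G contains the 3-clique {0, 5, 6}. A clique must lie in a single bag of any decomposition, so no decomposition can have width below 2. The upper and lower bounds meet at 2, so that is the treewidth.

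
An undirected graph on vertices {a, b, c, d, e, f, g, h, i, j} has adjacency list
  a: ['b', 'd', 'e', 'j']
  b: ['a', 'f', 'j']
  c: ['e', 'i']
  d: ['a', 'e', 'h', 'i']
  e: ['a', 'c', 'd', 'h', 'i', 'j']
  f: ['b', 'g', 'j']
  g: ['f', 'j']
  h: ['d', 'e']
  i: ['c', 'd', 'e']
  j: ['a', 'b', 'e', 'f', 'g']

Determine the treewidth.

2

A width-2 tree decomposition is:
Bags: B1 = {b, f, j}  B2 = {a, b, j}  B3 = {a, e, j}  B4 = {f, g, j}  B5 = {a, d, e}  B6 = {d, e, i}  B7 = {c, e, i}  B8 = {d, e, h}
Tree: B1–B2, B2–B3, B1–B4, B3–B5, B5–B6, B6–B7, B5–B8
Each bag holds 3 vertices, so the decomposition has width 2, which upper-bounds the treewidth. For the lower bound, the 3 vertices {f, g, j} are pairwise adjacent, and any tree decomposition puts a clique entirely inside one bag — forcing width ≥ 2. Combining the bounds, tw(G) = 2.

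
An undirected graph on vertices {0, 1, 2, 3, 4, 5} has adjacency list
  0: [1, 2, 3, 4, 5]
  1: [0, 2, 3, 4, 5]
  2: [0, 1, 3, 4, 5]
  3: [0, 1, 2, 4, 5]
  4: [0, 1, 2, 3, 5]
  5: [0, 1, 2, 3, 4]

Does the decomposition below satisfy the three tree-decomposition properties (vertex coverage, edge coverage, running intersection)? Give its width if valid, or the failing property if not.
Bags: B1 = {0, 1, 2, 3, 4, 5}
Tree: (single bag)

Checking the three conditions: (i) the bags cover all of {0, 1, 2, 3, 4, 5}; (ii) for each edge, some bag contains both endpoints; (iii) the bags containing any fixed vertex form a subtree. All hold, so the decomposition is valid with width 6 − 1 = 5.

Yes; width 5.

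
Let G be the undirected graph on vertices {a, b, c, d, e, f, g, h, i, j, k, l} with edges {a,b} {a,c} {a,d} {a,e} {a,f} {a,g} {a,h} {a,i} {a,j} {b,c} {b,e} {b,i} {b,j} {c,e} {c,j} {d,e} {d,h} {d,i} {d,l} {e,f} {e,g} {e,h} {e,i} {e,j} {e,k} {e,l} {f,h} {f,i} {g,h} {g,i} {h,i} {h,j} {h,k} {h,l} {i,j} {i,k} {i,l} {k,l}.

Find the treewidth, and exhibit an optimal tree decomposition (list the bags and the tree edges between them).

Treewidth 4.
One such decomposition:
Bags: B1 = {a, e, h, i, j}  B2 = {a, d, e, h, i}  B3 = {d, e, h, i, l}  B4 = {a, e, g, h, i}  B5 = {e, h, i, k, l}  B6 = {a, b, e, i, j}  B7 = {a, e, f, h, i}  B8 = {a, b, c, e, j}
Tree: B1–B2, B2–B3, B1–B4, B3–B5, B1–B6, B2–B7, B6–B8

The largest bag has 5 vertices, giving width 4; this decomposition certifies tw(G) ≤ 4. Conversely, {a, b, c, e, j} is a clique of size 5, and the vertices of any clique must share a bag in every tree decomposition; so some bag has ≥ 5 vertices and tw(G) ≥ 4. Therefore the treewidth is 4.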